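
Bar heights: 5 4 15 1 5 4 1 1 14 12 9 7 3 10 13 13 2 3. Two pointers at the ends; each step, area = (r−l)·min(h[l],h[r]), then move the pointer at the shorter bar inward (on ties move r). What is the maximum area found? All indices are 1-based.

[1,18] min(5,3)*17=51 best=51 * → r--
[1,17] min(5,2)*16=32 best=51 → r--
[1,16] min(5,13)*15=75 best=75 * → l++
[2,16] min(4,13)*14=56 best=75 → l++
[3,16] min(15,13)*13=169 best=169 * → r--
[3,15] min(15,13)*12=156 best=169 → r--
[3,14] min(15,10)*11=110 best=169 → r--
[3,13] min(15,3)*10=30 best=169 → r--
[3,12] min(15,7)*9=63 best=169 → r--
[3,11] min(15,9)*8=72 best=169 → r--
[3,10] min(15,12)*7=84 best=169 → r--
[3,9] min(15,14)*6=84 best=169 → r--
[3,8] min(15,1)*5=5 best=169 → r--
[3,7] min(15,1)*4=4 best=169 → r--
[3,6] min(15,4)*3=12 best=169 → r--
[3,5] min(15,5)*2=10 best=169 → r--
[3,4] min(15,1)*1=1 best=169 → r--

max area = 169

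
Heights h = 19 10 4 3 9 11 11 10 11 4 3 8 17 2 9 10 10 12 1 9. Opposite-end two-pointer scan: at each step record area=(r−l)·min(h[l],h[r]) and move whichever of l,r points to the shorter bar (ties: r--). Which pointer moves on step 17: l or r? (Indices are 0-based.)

[0,19] min(19,9)*19=171 best=171 * → r--
[0,18] min(19,1)*18=18 best=171 → r--
[0,17] min(19,12)*17=204 best=204 * → r--
[0,16] min(19,10)*16=160 best=204 → r--
[0,15] min(19,10)*15=150 best=204 → r--
[0,14] min(19,9)*14=126 best=204 → r--
[0,13] min(19,2)*13=26 best=204 → r--
[0,12] min(19,17)*12=204 best=204 → r--
[0,11] min(19,8)*11=88 best=204 → r--
[0,10] min(19,3)*10=30 best=204 → r--
[0,9] min(19,4)*9=36 best=204 → r--
[0,8] min(19,11)*8=88 best=204 → r--
[0,7] min(19,10)*7=70 best=204 → r--
[0,6] min(19,11)*6=66 best=204 → r--
[0,5] min(19,11)*5=55 best=204 → r--
[0,4] min(19,9)*4=36 best=204 → r--
[0,3] min(19,3)*3=9 best=204 → r--

r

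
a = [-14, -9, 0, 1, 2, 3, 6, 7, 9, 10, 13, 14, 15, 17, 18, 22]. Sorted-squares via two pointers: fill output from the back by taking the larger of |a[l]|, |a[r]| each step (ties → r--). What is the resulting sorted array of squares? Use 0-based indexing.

[0,15] |-14|<=|22| out[15]=484 → r--
[0,14] |-14|<=|18| out[14]=324 → r--
[0,13] |-14|<=|17| out[13]=289 → r--
[0,12] |-14|<=|15| out[12]=225 → r--
[0,11] |-14|<=|14| out[11]=196 → r--
[0,10] |-14|>|13| out[10]=196 → l++
[1,10] |-9|<=|13| out[9]=169 → r--
[1,9] |-9|<=|10| out[8]=100 → r--
[1,8] |-9|<=|9| out[7]=81 → r--
[1,7] |-9|>|7| out[6]=81 → l++
[2,7] |0|<=|7| out[5]=49 → r--
[2,6] |0|<=|6| out[4]=36 → r--
[2,5] |0|<=|3| out[3]=9 → r--
[2,4] |0|<=|2| out[2]=4 → r--
[2,3] |0|<=|1| out[1]=1 → r--
[2,2] |0|<=|0| out[0]=0 → r--

[0, 1, 4, 9, 36, 49, 81, 81, 100, 169, 196, 196, 225, 289, 324, 484]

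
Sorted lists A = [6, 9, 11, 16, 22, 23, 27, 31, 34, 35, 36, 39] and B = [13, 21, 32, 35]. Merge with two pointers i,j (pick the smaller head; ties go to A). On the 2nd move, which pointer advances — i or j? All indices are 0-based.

i=0 j=0: A[i]=6<=B[j]=13 take 6, i++
i=1 j=0: A[i]=9<=B[j]=13 take 9, i++

i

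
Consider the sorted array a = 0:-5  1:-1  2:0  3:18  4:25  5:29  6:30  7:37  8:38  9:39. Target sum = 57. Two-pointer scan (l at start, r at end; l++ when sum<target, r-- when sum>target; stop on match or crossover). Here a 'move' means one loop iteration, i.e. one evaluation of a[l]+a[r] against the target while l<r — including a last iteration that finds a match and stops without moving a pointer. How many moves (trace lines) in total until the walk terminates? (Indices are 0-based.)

4 moves

[0,9] -5+39=34 <57 → l++
[1,9] -1+39=38 <57 → l++
[2,9] 0+39=39 <57 → l++
[3,9] 18+39=57 → found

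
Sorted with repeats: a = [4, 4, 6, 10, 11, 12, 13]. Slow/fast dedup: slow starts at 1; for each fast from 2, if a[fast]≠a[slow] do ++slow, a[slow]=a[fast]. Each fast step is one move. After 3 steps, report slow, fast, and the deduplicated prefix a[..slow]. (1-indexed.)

(s=1,f=2) a[fast]=4=a[slow] dup → fast++
(s=1,f=3) a[fast]=6≠a[slow]=4 write a[2]=6 → slow++,fast++
(s=2,f=4) a[fast]=10≠a[slow]=6 write a[3]=10 → slow++,fast++

slow=3, fast=5, prefix=[4, 6, 10]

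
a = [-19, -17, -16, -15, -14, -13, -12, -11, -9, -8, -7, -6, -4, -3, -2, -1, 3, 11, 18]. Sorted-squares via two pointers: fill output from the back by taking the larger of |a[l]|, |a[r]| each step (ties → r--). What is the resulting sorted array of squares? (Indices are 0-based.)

[1, 4, 9, 9, 16, 36, 49, 64, 81, 121, 121, 144, 169, 196, 225, 256, 289, 324, 361]

l=0 r=18: |-19|>|18| out[18]=361, l++
l=1 r=18: |-17|<=|18| out[17]=324, r--
l=1 r=17: |-17|>|11| out[16]=289, l++
l=2 r=17: |-16|>|11| out[15]=256, l++
l=3 r=17: |-15|>|11| out[14]=225, l++
l=4 r=17: |-14|>|11| out[13]=196, l++
l=5 r=17: |-13|>|11| out[12]=169, l++
l=6 r=17: |-12|>|11| out[11]=144, l++
l=7 r=17: |-11|<=|11| out[10]=121, r--
l=7 r=16: |-11|>|3| out[9]=121, l++
l=8 r=16: |-9|>|3| out[8]=81, l++
l=9 r=16: |-8|>|3| out[7]=64, l++
l=10 r=16: |-7|>|3| out[6]=49, l++
l=11 r=16: |-6|>|3| out[5]=36, l++
l=12 r=16: |-4|>|3| out[4]=16, l++
l=13 r=16: |-3|<=|3| out[3]=9, r--
l=13 r=15: |-3|>|-1| out[2]=9, l++
l=14 r=15: |-2|>|-1| out[1]=4, l++
l=15 r=15: |-1|<=|-1| out[0]=1, r--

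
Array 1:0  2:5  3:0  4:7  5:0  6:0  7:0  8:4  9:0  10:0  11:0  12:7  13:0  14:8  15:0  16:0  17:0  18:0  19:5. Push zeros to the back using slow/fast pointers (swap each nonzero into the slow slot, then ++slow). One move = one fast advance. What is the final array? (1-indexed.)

[5, 7, 4, 7, 8, 5, 0, 0, 0, 0, 0, 0, 0, 0, 0, 0, 0, 0, 0]

(s=1,f=1) a[fast]=0 → fast++
(s=1,f=2) a[fast]=5≠0 swap→a[1]=5 → slow++,fast++
(s=2,f=3) a[fast]=0 → fast++
(s=2,f=4) a[fast]=7≠0 swap→a[2]=7 → slow++,fast++
(s=3,f=5) a[fast]=0 → fast++
(s=3,f=6) a[fast]=0 → fast++
(s=3,f=7) a[fast]=0 → fast++
(s=3,f=8) a[fast]=4≠0 swap→a[3]=4 → slow++,fast++
(s=4,f=9) a[fast]=0 → fast++
(s=4,f=10) a[fast]=0 → fast++
(s=4,f=11) a[fast]=0 → fast++
(s=4,f=12) a[fast]=7≠0 swap→a[4]=7 → slow++,fast++
(s=5,f=13) a[fast]=0 → fast++
(s=5,f=14) a[fast]=8≠0 swap→a[5]=8 → slow++,fast++
(s=6,f=15) a[fast]=0 → fast++
(s=6,f=16) a[fast]=0 → fast++
(s=6,f=17) a[fast]=0 → fast++
(s=6,f=18) a[fast]=0 → fast++
(s=6,f=19) a[fast]=5≠0 swap→a[6]=5 → slow++,fast++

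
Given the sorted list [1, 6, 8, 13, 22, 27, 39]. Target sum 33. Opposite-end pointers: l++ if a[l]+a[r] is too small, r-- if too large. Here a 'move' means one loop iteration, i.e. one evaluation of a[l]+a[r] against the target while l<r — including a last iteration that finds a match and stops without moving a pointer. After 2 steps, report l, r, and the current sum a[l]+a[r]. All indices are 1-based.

l=1 r=7: 1+39=40 >33, r--
l=1 r=6: 1+27=28 <33, l++

l=2, r=6, sum=33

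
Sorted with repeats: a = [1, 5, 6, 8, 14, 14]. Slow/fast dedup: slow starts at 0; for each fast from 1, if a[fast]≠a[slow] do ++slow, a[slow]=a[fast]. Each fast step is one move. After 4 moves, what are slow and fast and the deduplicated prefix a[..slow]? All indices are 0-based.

slow=4, fast=5, prefix=[1, 5, 6, 8, 14]

(s=0,f=1) a[fast]=5≠a[slow]=1 write a[1]=5 → slow++,fast++
(s=1,f=2) a[fast]=6≠a[slow]=5 write a[2]=6 → slow++,fast++
(s=2,f=3) a[fast]=8≠a[slow]=6 write a[3]=8 → slow++,fast++
(s=3,f=4) a[fast]=14≠a[slow]=8 write a[4]=14 → slow++,fast++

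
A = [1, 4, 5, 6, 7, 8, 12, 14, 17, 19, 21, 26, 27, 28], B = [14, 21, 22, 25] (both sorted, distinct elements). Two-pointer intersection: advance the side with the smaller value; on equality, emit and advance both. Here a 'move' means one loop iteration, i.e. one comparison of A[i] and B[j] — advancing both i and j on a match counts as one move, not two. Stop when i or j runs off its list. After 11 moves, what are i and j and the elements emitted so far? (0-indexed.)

i=11, j=2, emitted=[14, 21]

i=0 j=0: 1<14, i++
i=1 j=0: 4<14, i++
i=2 j=0: 5<14, i++
i=3 j=0: 6<14, i++
i=4 j=0: 7<14, i++
i=5 j=0: 8<14, i++
i=6 j=0: 12<14, i++
i=7 j=0: 14==14 emit, i++,j++
i=8 j=1: 17<21, i++
i=9 j=1: 19<21, i++
i=10 j=1: 21==21 emit, i++,j++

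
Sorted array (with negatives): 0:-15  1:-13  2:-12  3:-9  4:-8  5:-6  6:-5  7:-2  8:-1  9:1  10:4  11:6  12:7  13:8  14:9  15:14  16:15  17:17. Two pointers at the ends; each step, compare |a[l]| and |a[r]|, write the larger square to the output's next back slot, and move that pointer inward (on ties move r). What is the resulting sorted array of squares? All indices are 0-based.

[1, 1, 4, 16, 25, 36, 36, 49, 64, 64, 81, 81, 144, 169, 196, 225, 225, 289]

[0,17] |-15|<=|17| out[17]=289 → r--
[0,16] |-15|<=|15| out[16]=225 → r--
[0,15] |-15|>|14| out[15]=225 → l++
[1,15] |-13|<=|14| out[14]=196 → r--
[1,14] |-13|>|9| out[13]=169 → l++
[2,14] |-12|>|9| out[12]=144 → l++
[3,14] |-9|<=|9| out[11]=81 → r--
[3,13] |-9|>|8| out[10]=81 → l++
[4,13] |-8|<=|8| out[9]=64 → r--
[4,12] |-8|>|7| out[8]=64 → l++
[5,12] |-6|<=|7| out[7]=49 → r--
[5,11] |-6|<=|6| out[6]=36 → r--
[5,10] |-6|>|4| out[5]=36 → l++
[6,10] |-5|>|4| out[4]=25 → l++
[7,10] |-2|<=|4| out[3]=16 → r--
[7,9] |-2|>|1| out[2]=4 → l++
[8,9] |-1|<=|1| out[1]=1 → r--
[8,8] |-1|<=|-1| out[0]=1 → r--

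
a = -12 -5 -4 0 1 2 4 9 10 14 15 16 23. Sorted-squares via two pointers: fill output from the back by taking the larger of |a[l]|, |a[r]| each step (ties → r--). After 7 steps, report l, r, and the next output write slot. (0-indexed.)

l=1, r=6, next write slot=5

l=0 r=12: |-12|<=|23| out[12]=529, r--
l=0 r=11: |-12|<=|16| out[11]=256, r--
l=0 r=10: |-12|<=|15| out[10]=225, r--
l=0 r=9: |-12|<=|14| out[9]=196, r--
l=0 r=8: |-12|>|10| out[8]=144, l++
l=1 r=8: |-5|<=|10| out[7]=100, r--
l=1 r=7: |-5|<=|9| out[6]=81, r--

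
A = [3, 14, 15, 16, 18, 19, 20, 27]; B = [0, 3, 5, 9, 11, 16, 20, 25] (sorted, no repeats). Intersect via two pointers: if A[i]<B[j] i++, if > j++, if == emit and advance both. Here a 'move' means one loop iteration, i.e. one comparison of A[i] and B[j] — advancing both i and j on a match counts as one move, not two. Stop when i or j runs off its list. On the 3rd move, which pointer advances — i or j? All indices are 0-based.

j

[i=0,j=0] 3>0 → j++
[i=0,j=1] 3==3 emit → i++,j++
[i=1,j=2] 14>5 → j++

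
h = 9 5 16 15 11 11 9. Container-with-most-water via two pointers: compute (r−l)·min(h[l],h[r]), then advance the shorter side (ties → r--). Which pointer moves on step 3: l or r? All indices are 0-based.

[0,6] min(9,9)*6=54 best=54 * → r--
[0,5] min(9,11)*5=45 best=54 → l++
[1,5] min(5,11)*4=20 best=54 → l++

l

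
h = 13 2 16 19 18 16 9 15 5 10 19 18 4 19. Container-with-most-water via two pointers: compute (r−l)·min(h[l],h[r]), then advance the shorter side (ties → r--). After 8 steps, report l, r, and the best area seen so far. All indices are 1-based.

l=1 r=14: min(13,19)*13=169 best=169 *, l++
l=2 r=14: min(2,19)*12=24 best=169, l++
l=3 r=14: min(16,19)*11=176 best=176 *, l++
l=4 r=14: min(19,19)*10=190 best=190 *, r--
l=4 r=13: min(19,4)*9=36 best=190, r--
l=4 r=12: min(19,18)*8=144 best=190, r--
l=4 r=11: min(19,19)*7=133 best=190, r--
l=4 r=10: min(19,10)*6=60 best=190, r--

l=4, r=9, best area=190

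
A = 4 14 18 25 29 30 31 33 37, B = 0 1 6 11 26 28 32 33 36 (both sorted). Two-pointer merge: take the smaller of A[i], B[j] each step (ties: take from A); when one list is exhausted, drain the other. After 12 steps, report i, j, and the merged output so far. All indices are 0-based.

i=0 j=0: A[i]=4>B[j]=0 take 0, j++
i=0 j=1: A[i]=4>B[j]=1 take 1, j++
i=0 j=2: A[i]=4<=B[j]=6 take 4, i++
i=1 j=2: A[i]=14>B[j]=6 take 6, j++
i=1 j=3: A[i]=14>B[j]=11 take 11, j++
i=1 j=4: A[i]=14<=B[j]=26 take 14, i++
i=2 j=4: A[i]=18<=B[j]=26 take 18, i++
i=3 j=4: A[i]=25<=B[j]=26 take 25, i++
i=4 j=4: A[i]=29>B[j]=26 take 26, j++
i=4 j=5: A[i]=29>B[j]=28 take 28, j++
i=4 j=6: A[i]=29<=B[j]=32 take 29, i++
i=5 j=6: A[i]=30<=B[j]=32 take 30, i++

i=6, j=6, merged so far=[0, 1, 4, 6, 11, 14, 18, 25, 26, 28, 29, 30]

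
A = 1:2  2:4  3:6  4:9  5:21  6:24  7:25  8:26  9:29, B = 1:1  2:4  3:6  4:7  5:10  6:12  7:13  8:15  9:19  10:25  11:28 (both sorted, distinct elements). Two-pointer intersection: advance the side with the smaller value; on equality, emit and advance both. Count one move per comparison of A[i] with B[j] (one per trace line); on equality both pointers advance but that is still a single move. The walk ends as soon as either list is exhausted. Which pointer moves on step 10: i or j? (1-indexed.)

[i=1,j=1] 2>1 → j++
[i=1,j=2] 2<4 → i++
[i=2,j=2] 4==4 emit → i++,j++
[i=3,j=3] 6==6 emit → i++,j++
[i=4,j=4] 9>7 → j++
[i=4,j=5] 9<10 → i++
[i=5,j=5] 21>10 → j++
[i=5,j=6] 21>12 → j++
[i=5,j=7] 21>13 → j++
[i=5,j=8] 21>15 → j++

j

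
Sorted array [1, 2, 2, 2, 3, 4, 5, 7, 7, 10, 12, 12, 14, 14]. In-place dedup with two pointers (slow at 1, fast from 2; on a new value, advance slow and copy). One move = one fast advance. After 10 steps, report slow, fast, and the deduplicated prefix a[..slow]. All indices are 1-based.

slow=1 fast=2: a[fast]=2≠a[slow]=1 write a[2]=2, slow++,fast++
slow=2 fast=3: a[fast]=2=a[slow] dup, fast++
slow=2 fast=4: a[fast]=2=a[slow] dup, fast++
slow=2 fast=5: a[fast]=3≠a[slow]=2 write a[3]=3, slow++,fast++
slow=3 fast=6: a[fast]=4≠a[slow]=3 write a[4]=4, slow++,fast++
slow=4 fast=7: a[fast]=5≠a[slow]=4 write a[5]=5, slow++,fast++
slow=5 fast=8: a[fast]=7≠a[slow]=5 write a[6]=7, slow++,fast++
slow=6 fast=9: a[fast]=7=a[slow] dup, fast++
slow=6 fast=10: a[fast]=10≠a[slow]=7 write a[7]=10, slow++,fast++
slow=7 fast=11: a[fast]=12≠a[slow]=10 write a[8]=12, slow++,fast++

slow=8, fast=12, prefix=[1, 2, 3, 4, 5, 7, 10, 12]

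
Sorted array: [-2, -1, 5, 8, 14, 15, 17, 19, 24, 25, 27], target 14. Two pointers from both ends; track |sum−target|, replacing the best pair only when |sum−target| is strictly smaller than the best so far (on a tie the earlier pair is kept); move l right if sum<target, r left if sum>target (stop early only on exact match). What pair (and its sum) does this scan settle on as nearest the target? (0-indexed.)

pair (-1, 15) with sum 14 (|Δ|=0)

l=0 r=10: -2+27=25 d=11 *, r--
l=0 r=9: -2+25=23 d=9 *, r--
l=0 r=8: -2+24=22 d=8 *, r--
l=0 r=7: -2+19=17 d=3 *, r--
l=0 r=6: -2+17=15 d=1 *, r--
l=0 r=5: -2+15=13 d=1, l++
l=1 r=5: -1+15=14 d=0 *, stop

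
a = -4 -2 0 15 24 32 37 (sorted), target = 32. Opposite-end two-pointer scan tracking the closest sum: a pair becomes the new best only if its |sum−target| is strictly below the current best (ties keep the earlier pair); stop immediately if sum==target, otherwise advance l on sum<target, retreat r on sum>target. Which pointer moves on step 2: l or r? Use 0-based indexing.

[0,6] -4+37=33 d=1 * → r--
[0,5] -4+32=28 d=4 → l++

l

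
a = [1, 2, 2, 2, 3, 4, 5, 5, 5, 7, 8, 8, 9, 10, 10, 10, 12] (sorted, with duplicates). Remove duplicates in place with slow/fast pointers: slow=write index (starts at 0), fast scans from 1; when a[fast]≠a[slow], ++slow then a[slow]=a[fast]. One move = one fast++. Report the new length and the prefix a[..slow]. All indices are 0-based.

(s=0,f=1) a[fast]=2≠a[slow]=1 write a[1]=2 → slow++,fast++
(s=1,f=2) a[fast]=2=a[slow] dup → fast++
(s=1,f=3) a[fast]=2=a[slow] dup → fast++
(s=1,f=4) a[fast]=3≠a[slow]=2 write a[2]=3 → slow++,fast++
(s=2,f=5) a[fast]=4≠a[slow]=3 write a[3]=4 → slow++,fast++
(s=3,f=6) a[fast]=5≠a[slow]=4 write a[4]=5 → slow++,fast++
(s=4,f=7) a[fast]=5=a[slow] dup → fast++
(s=4,f=8) a[fast]=5=a[slow] dup → fast++
(s=4,f=9) a[fast]=7≠a[slow]=5 write a[5]=7 → slow++,fast++
(s=5,f=10) a[fast]=8≠a[slow]=7 write a[6]=8 → slow++,fast++
(s=6,f=11) a[fast]=8=a[slow] dup → fast++
(s=6,f=12) a[fast]=9≠a[slow]=8 write a[7]=9 → slow++,fast++
(s=7,f=13) a[fast]=10≠a[slow]=9 write a[8]=10 → slow++,fast++
(s=8,f=14) a[fast]=10=a[slow] dup → fast++
(s=8,f=15) a[fast]=10=a[slow] dup → fast++
(s=8,f=16) a[fast]=12≠a[slow]=10 write a[9]=12 → slow++,fast++

length 10; prefix = [1, 2, 3, 4, 5, 7, 8, 9, 10, 12]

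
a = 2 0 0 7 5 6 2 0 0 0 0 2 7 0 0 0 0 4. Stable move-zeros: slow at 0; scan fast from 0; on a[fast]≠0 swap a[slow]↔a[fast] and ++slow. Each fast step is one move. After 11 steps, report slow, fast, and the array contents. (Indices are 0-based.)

slow=0 fast=0: a[fast]=2≠0 swap→a[0]=2, slow++,fast++
slow=1 fast=1: a[fast]=0, fast++
slow=1 fast=2: a[fast]=0, fast++
slow=1 fast=3: a[fast]=7≠0 swap→a[1]=7, slow++,fast++
slow=2 fast=4: a[fast]=5≠0 swap→a[2]=5, slow++,fast++
slow=3 fast=5: a[fast]=6≠0 swap→a[3]=6, slow++,fast++
slow=4 fast=6: a[fast]=2≠0 swap→a[4]=2, slow++,fast++
slow=5 fast=7: a[fast]=0, fast++
slow=5 fast=8: a[fast]=0, fast++
slow=5 fast=9: a[fast]=0, fast++
slow=5 fast=10: a[fast]=0, fast++

slow=5, fast=11, a=[2, 7, 5, 6, 2, 0, 0, 0, 0, 0, 0, 2, 7, 0, 0, 0, 0, 4]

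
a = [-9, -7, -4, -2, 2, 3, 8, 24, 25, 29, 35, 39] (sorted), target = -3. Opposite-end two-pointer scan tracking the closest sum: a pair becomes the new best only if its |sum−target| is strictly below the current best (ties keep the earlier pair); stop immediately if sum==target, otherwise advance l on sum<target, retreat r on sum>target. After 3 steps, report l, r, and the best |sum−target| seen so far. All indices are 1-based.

l=1, r=9, best |Δ|=23

[1,12] -9+39=30 d=33 * → r--
[1,11] -9+35=26 d=29 * → r--
[1,10] -9+29=20 d=23 * → r--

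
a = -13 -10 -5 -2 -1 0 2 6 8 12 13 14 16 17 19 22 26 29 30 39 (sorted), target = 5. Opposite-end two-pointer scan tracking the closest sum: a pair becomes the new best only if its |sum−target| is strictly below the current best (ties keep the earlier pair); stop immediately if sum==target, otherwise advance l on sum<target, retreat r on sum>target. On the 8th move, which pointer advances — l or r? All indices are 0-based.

[0,19] -13+39=26 d=21 * → r--
[0,18] -13+30=17 d=12 * → r--
[0,17] -13+29=16 d=11 * → r--
[0,16] -13+26=13 d=8 * → r--
[0,15] -13+22=9 d=4 * → r--
[0,14] -13+19=6 d=1 * → r--
[0,13] -13+17=4 d=1 → l++
[1,13] -10+17=7 d=2 → r--

r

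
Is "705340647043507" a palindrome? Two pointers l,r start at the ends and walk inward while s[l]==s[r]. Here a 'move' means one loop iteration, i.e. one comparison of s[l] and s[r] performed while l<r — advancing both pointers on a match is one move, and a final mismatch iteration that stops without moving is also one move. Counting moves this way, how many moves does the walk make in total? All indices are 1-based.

7 moves

[1,15] '7'=='7' → l++,r--
[2,14] '0'=='0' → l++,r--
[3,13] '5'=='5' → l++,r--
[4,12] '3'=='3' → l++,r--
[5,11] '4'=='4' → l++,r--
[6,10] '0'=='0' → l++,r--
[7,9] '6'!='7' → stop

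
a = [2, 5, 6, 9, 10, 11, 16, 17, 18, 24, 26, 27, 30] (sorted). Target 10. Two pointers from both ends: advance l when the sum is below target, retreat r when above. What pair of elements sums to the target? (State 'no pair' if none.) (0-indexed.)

[0,12] 2+30=32 >10 → r--
[0,11] 2+27=29 >10 → r--
[0,10] 2+26=28 >10 → r--
[0,9] 2+24=26 >10 → r--
[0,8] 2+18=20 >10 → r--
[0,7] 2+17=19 >10 → r--
[0,6] 2+16=18 >10 → r--
[0,5] 2+11=13 >10 → r--
[0,4] 2+10=12 >10 → r--
[0,3] 2+9=11 >10 → r--
[0,2] 2+6=8 <10 → l++
[1,2] 5+6=11 >10 → r--

no pair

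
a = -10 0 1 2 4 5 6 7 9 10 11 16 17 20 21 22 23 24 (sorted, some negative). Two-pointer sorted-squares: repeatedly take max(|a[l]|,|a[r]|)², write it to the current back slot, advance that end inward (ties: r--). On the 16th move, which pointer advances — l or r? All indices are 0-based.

l=0 r=17: |-10|<=|24| out[17]=576, r--
l=0 r=16: |-10|<=|23| out[16]=529, r--
l=0 r=15: |-10|<=|22| out[15]=484, r--
l=0 r=14: |-10|<=|21| out[14]=441, r--
l=0 r=13: |-10|<=|20| out[13]=400, r--
l=0 r=12: |-10|<=|17| out[12]=289, r--
l=0 r=11: |-10|<=|16| out[11]=256, r--
l=0 r=10: |-10|<=|11| out[10]=121, r--
l=0 r=9: |-10|<=|10| out[9]=100, r--
l=0 r=8: |-10|>|9| out[8]=100, l++
l=1 r=8: |0|<=|9| out[7]=81, r--
l=1 r=7: |0|<=|7| out[6]=49, r--
l=1 r=6: |0|<=|6| out[5]=36, r--
l=1 r=5: |0|<=|5| out[4]=25, r--
l=1 r=4: |0|<=|4| out[3]=16, r--
l=1 r=3: |0|<=|2| out[2]=4, r--

r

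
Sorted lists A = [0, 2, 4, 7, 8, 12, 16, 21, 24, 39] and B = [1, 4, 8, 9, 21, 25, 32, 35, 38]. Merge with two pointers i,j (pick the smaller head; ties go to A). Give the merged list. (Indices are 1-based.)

[0, 1, 2, 4, 4, 7, 8, 8, 9, 12, 16, 21, 21, 24, 25, 32, 35, 38, 39]

i=1 j=1: A[i]=0<=B[j]=1 take 0, i++
i=2 j=1: A[i]=2>B[j]=1 take 1, j++
i=2 j=2: A[i]=2<=B[j]=4 take 2, i++
i=3 j=2: A[i]=4<=B[j]=4 take 4, i++
i=4 j=2: A[i]=7>B[j]=4 take 4, j++
i=4 j=3: A[i]=7<=B[j]=8 take 7, i++
i=5 j=3: A[i]=8<=B[j]=8 take 8, i++
i=6 j=3: A[i]=12>B[j]=8 take 8, j++
i=6 j=4: A[i]=12>B[j]=9 take 9, j++
i=6 j=5: A[i]=12<=B[j]=21 take 12, i++
i=7 j=5: A[i]=16<=B[j]=21 take 16, i++
i=8 j=5: A[i]=21<=B[j]=21 take 21, i++
i=9 j=5: A[i]=24>B[j]=21 take 21, j++
i=9 j=6: A[i]=24<=B[j]=25 take 24, i++
i=10 j=6: A[i]=39>B[j]=25 take 25, j++
i=10 j=7: A[i]=39>B[j]=32 take 32, j++
i=10 j=8: A[i]=39>B[j]=35 take 35, j++
i=10 j=9: A[i]=39>B[j]=38 take 38, j++
i=10 j=10: B done, take A[i]=39, i++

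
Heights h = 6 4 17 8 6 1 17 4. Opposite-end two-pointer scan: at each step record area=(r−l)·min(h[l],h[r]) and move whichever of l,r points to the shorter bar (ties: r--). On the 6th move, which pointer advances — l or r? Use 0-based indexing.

l=0 r=7: min(6,4)*7=28 best=28 *, r--
l=0 r=6: min(6,17)*6=36 best=36 *, l++
l=1 r=6: min(4,17)*5=20 best=36, l++
l=2 r=6: min(17,17)*4=68 best=68 *, r--
l=2 r=5: min(17,1)*3=3 best=68, r--
l=2 r=4: min(17,6)*2=12 best=68, r--

r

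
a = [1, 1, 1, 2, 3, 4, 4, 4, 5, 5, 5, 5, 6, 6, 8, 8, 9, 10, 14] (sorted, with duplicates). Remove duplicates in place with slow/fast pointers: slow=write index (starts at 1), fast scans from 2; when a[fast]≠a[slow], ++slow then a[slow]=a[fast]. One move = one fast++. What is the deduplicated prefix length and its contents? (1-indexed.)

length 10; prefix = [1, 2, 3, 4, 5, 6, 8, 9, 10, 14]

(s=1,f=2) a[fast]=1=a[slow] dup → fast++
(s=1,f=3) a[fast]=1=a[slow] dup → fast++
(s=1,f=4) a[fast]=2≠a[slow]=1 write a[2]=2 → slow++,fast++
(s=2,f=5) a[fast]=3≠a[slow]=2 write a[3]=3 → slow++,fast++
(s=3,f=6) a[fast]=4≠a[slow]=3 write a[4]=4 → slow++,fast++
(s=4,f=7) a[fast]=4=a[slow] dup → fast++
(s=4,f=8) a[fast]=4=a[slow] dup → fast++
(s=4,f=9) a[fast]=5≠a[slow]=4 write a[5]=5 → slow++,fast++
(s=5,f=10) a[fast]=5=a[slow] dup → fast++
(s=5,f=11) a[fast]=5=a[slow] dup → fast++
(s=5,f=12) a[fast]=5=a[slow] dup → fast++
(s=5,f=13) a[fast]=6≠a[slow]=5 write a[6]=6 → slow++,fast++
(s=6,f=14) a[fast]=6=a[slow] dup → fast++
(s=6,f=15) a[fast]=8≠a[slow]=6 write a[7]=8 → slow++,fast++
(s=7,f=16) a[fast]=8=a[slow] dup → fast++
(s=7,f=17) a[fast]=9≠a[slow]=8 write a[8]=9 → slow++,fast++
(s=8,f=18) a[fast]=10≠a[slow]=9 write a[9]=10 → slow++,fast++
(s=9,f=19) a[fast]=14≠a[slow]=10 write a[10]=14 → slow++,fast++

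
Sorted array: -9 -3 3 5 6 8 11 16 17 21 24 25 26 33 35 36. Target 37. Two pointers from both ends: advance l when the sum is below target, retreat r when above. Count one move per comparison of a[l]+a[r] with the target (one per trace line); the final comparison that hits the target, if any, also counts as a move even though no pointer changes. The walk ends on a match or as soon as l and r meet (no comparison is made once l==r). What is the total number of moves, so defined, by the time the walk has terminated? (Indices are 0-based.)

l=0 r=15: -9+36=27 <37, l++
l=1 r=15: -3+36=33 <37, l++
l=2 r=15: 3+36=39 >37, r--
l=2 r=14: 3+35=38 >37, r--
l=2 r=13: 3+33=36 <37, l++
l=3 r=13: 5+33=38 >37, r--
l=3 r=12: 5+26=31 <37, l++
l=4 r=12: 6+26=32 <37, l++
l=5 r=12: 8+26=34 <37, l++
l=6 r=12: 11+26=37, found

10 moves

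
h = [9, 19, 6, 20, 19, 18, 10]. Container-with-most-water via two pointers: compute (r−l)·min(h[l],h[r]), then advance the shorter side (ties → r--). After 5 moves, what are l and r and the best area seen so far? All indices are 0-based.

l=0 r=6: min(9,10)*6=54 best=54 *, l++
l=1 r=6: min(19,10)*5=50 best=54, r--
l=1 r=5: min(19,18)*4=72 best=72 *, r--
l=1 r=4: min(19,19)*3=57 best=72, r--
l=1 r=3: min(19,20)*2=38 best=72, l++

l=2, r=3, best area=72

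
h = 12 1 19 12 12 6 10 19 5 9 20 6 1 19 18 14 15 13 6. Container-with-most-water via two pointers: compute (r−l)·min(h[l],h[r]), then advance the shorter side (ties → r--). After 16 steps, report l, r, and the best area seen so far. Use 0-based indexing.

l=0 r=18: min(12,6)*18=108 best=108 *, r--
l=0 r=17: min(12,13)*17=204 best=204 *, l++
l=1 r=17: min(1,13)*16=16 best=204, l++
l=2 r=17: min(19,13)*15=195 best=204, r--
l=2 r=16: min(19,15)*14=210 best=210 *, r--
l=2 r=15: min(19,14)*13=182 best=210, r--
l=2 r=14: min(19,18)*12=216 best=216 *, r--
l=2 r=13: min(19,19)*11=209 best=216, r--
l=2 r=12: min(19,1)*10=10 best=216, r--
l=2 r=11: min(19,6)*9=54 best=216, r--
l=2 r=10: min(19,20)*8=152 best=216, l++
l=3 r=10: min(12,20)*7=84 best=216, l++
l=4 r=10: min(12,20)*6=72 best=216, l++
l=5 r=10: min(6,20)*5=30 best=216, l++
l=6 r=10: min(10,20)*4=40 best=216, l++
l=7 r=10: min(19,20)*3=57 best=216, l++

l=8, r=10, best area=216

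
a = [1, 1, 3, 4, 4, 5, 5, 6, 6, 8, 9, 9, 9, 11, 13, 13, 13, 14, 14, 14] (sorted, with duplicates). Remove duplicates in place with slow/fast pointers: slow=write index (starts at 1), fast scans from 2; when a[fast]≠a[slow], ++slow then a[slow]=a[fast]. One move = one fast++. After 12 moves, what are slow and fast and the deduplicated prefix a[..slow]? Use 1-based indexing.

slow=1 fast=2: a[fast]=1=a[slow] dup, fast++
slow=1 fast=3: a[fast]=3≠a[slow]=1 write a[2]=3, slow++,fast++
slow=2 fast=4: a[fast]=4≠a[slow]=3 write a[3]=4, slow++,fast++
slow=3 fast=5: a[fast]=4=a[slow] dup, fast++
slow=3 fast=6: a[fast]=5≠a[slow]=4 write a[4]=5, slow++,fast++
slow=4 fast=7: a[fast]=5=a[slow] dup, fast++
slow=4 fast=8: a[fast]=6≠a[slow]=5 write a[5]=6, slow++,fast++
slow=5 fast=9: a[fast]=6=a[slow] dup, fast++
slow=5 fast=10: a[fast]=8≠a[slow]=6 write a[6]=8, slow++,fast++
slow=6 fast=11: a[fast]=9≠a[slow]=8 write a[7]=9, slow++,fast++
slow=7 fast=12: a[fast]=9=a[slow] dup, fast++
slow=7 fast=13: a[fast]=9=a[slow] dup, fast++

slow=7, fast=14, prefix=[1, 3, 4, 5, 6, 8, 9]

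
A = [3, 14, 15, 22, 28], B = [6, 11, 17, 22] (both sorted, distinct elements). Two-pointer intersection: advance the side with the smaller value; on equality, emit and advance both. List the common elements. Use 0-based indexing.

intersection = [22]

i=0 j=0: 3<6, i++
i=1 j=0: 14>6, j++
i=1 j=1: 14>11, j++
i=1 j=2: 14<17, i++
i=2 j=2: 15<17, i++
i=3 j=2: 22>17, j++
i=3 j=3: 22==22 emit, i++,j++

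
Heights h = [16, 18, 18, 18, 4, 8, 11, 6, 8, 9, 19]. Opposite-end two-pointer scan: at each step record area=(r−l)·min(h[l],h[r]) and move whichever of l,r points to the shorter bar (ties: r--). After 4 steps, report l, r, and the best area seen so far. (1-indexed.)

l=1 r=11: min(16,19)*10=160 best=160 *, l++
l=2 r=11: min(18,19)*9=162 best=162 *, l++
l=3 r=11: min(18,19)*8=144 best=162, l++
l=4 r=11: min(18,19)*7=126 best=162, l++

l=5, r=11, best area=162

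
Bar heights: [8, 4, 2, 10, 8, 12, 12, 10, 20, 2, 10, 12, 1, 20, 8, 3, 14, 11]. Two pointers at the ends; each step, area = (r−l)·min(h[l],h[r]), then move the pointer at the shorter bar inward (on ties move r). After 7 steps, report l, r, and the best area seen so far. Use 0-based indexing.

[0,17] min(8,11)*17=136 best=136 * → l++
[1,17] min(4,11)*16=64 best=136 → l++
[2,17] min(2,11)*15=30 best=136 → l++
[3,17] min(10,11)*14=140 best=140 * → l++
[4,17] min(8,11)*13=104 best=140 → l++
[5,17] min(12,11)*12=132 best=140 → r--
[5,16] min(12,14)*11=132 best=140 → l++

l=6, r=16, best area=140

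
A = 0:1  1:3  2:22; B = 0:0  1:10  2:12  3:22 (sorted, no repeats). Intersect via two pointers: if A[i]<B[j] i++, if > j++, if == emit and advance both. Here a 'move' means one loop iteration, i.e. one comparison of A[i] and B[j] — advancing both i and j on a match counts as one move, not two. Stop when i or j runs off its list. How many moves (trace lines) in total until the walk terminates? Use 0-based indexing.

i=0 j=0: 1>0, j++
i=0 j=1: 1<10, i++
i=1 j=1: 3<10, i++
i=2 j=1: 22>10, j++
i=2 j=2: 22>12, j++
i=2 j=3: 22==22 emit, i++,j++

6 moves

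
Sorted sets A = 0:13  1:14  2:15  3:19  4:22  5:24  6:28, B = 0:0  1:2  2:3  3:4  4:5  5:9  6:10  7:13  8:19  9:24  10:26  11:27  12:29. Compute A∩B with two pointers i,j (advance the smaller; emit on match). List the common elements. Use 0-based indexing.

intersection = [13, 19, 24]

i=0 j=0: 13>0, j++
i=0 j=1: 13>2, j++
i=0 j=2: 13>3, j++
i=0 j=3: 13>4, j++
i=0 j=4: 13>5, j++
i=0 j=5: 13>9, j++
i=0 j=6: 13>10, j++
i=0 j=7: 13==13 emit, i++,j++
i=1 j=8: 14<19, i++
i=2 j=8: 15<19, i++
i=3 j=8: 19==19 emit, i++,j++
i=4 j=9: 22<24, i++
i=5 j=9: 24==24 emit, i++,j++
i=6 j=10: 28>26, j++
i=6 j=11: 28>27, j++
i=6 j=12: 28<29, i++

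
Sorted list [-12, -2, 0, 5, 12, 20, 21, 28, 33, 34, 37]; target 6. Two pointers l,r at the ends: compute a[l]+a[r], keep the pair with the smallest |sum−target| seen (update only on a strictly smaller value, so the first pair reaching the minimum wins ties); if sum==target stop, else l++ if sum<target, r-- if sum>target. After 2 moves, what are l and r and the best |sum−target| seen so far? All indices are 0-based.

[0,10] -12+37=25 d=19 * → r--
[0,9] -12+34=22 d=16 * → r--

l=0, r=8, best |Δ|=16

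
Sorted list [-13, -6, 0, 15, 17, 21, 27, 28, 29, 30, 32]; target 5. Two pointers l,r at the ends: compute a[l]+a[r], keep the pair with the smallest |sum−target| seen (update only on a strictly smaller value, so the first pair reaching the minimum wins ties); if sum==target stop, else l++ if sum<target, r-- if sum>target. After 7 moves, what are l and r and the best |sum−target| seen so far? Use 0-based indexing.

[0,10] -13+32=19 d=14 * → r--
[0,9] -13+30=17 d=12 * → r--
[0,8] -13+29=16 d=11 * → r--
[0,7] -13+28=15 d=10 * → r--
[0,6] -13+27=14 d=9 * → r--
[0,5] -13+21=8 d=3 * → r--
[0,4] -13+17=4 d=1 * → l++

l=1, r=4, best |Δ|=1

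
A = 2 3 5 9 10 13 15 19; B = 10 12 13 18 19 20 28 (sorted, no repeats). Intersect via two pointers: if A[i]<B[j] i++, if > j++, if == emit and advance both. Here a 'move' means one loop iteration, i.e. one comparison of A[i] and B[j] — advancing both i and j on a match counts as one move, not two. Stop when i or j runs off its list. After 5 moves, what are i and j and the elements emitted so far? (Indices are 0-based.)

i=0 j=0: 2<10, i++
i=1 j=0: 3<10, i++
i=2 j=0: 5<10, i++
i=3 j=0: 9<10, i++
i=4 j=0: 10==10 emit, i++,j++

i=5, j=1, emitted=[10]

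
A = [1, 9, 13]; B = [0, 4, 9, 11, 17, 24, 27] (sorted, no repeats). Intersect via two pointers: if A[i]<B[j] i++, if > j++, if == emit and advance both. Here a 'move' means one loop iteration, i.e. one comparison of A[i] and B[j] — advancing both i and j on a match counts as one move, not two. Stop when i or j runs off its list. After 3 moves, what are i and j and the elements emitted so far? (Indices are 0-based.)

[i=0,j=0] 1>0 → j++
[i=0,j=1] 1<4 → i++
[i=1,j=1] 9>4 → j++

i=1, j=2, emitted=[]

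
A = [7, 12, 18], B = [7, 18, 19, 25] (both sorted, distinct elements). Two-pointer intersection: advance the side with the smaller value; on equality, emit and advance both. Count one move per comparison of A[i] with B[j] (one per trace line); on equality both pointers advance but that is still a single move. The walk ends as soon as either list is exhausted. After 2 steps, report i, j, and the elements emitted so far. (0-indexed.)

i=0 j=0: 7==7 emit, i++,j++
i=1 j=1: 12<18, i++

i=2, j=1, emitted=[7]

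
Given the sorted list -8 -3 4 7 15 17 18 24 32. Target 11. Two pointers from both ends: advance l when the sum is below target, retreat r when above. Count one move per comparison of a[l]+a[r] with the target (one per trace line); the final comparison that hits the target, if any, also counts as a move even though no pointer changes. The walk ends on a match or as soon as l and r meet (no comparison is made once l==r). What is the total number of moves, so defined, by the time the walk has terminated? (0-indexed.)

8 moves

[0,8] -8+32=24 >11 → r--
[0,7] -8+24=16 >11 → r--
[0,6] -8+18=10 <11 → l++
[1,6] -3+18=15 >11 → r--
[1,5] -3+17=14 >11 → r--
[1,4] -3+15=12 >11 → r--
[1,3] -3+7=4 <11 → l++
[2,3] 4+7=11 → found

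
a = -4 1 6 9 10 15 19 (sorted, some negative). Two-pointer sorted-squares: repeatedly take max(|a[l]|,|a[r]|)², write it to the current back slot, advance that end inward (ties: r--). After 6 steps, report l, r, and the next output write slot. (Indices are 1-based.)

[1,7] |-4|<=|19| out[7]=361 → r--
[1,6] |-4|<=|15| out[6]=225 → r--
[1,5] |-4|<=|10| out[5]=100 → r--
[1,4] |-4|<=|9| out[4]=81 → r--
[1,3] |-4|<=|6| out[3]=36 → r--
[1,2] |-4|>|1| out[2]=16 → l++

l=2, r=2, next write slot=1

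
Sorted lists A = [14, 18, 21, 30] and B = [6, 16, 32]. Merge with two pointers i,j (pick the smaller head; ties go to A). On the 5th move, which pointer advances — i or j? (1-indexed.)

i

[i=1,j=1] A[i]=14>B[j]=6 take 6 → j++
[i=1,j=2] A[i]=14<=B[j]=16 take 14 → i++
[i=2,j=2] A[i]=18>B[j]=16 take 16 → j++
[i=2,j=3] A[i]=18<=B[j]=32 take 18 → i++
[i=3,j=3] A[i]=21<=B[j]=32 take 21 → i++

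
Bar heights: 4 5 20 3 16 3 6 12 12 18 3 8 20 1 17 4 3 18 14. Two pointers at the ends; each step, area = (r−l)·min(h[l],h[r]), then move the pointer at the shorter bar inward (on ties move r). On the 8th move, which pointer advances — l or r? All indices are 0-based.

l=0 r=18: min(4,14)*18=72 best=72 *, l++
l=1 r=18: min(5,14)*17=85 best=85 *, l++
l=2 r=18: min(20,14)*16=224 best=224 *, r--
l=2 r=17: min(20,18)*15=270 best=270 *, r--
l=2 r=16: min(20,3)*14=42 best=270, r--
l=2 r=15: min(20,4)*13=52 best=270, r--
l=2 r=14: min(20,17)*12=204 best=270, r--
l=2 r=13: min(20,1)*11=11 best=270, r--

r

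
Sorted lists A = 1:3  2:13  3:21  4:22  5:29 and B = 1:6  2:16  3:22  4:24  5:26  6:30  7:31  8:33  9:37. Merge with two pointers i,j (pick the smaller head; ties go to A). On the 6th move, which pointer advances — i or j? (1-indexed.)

[i=1,j=1] A[i]=3<=B[j]=6 take 3 → i++
[i=2,j=1] A[i]=13>B[j]=6 take 6 → j++
[i=2,j=2] A[i]=13<=B[j]=16 take 13 → i++
[i=3,j=2] A[i]=21>B[j]=16 take 16 → j++
[i=3,j=3] A[i]=21<=B[j]=22 take 21 → i++
[i=4,j=3] A[i]=22<=B[j]=22 take 22 → i++

i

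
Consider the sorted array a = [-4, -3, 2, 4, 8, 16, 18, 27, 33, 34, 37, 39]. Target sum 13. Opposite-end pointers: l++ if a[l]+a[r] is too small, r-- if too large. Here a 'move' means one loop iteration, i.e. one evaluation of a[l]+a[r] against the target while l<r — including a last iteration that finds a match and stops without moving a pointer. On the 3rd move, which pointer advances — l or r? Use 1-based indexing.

r

l=1 r=12: -4+39=35 >13, r--
l=1 r=11: -4+37=33 >13, r--
l=1 r=10: -4+34=30 >13, r--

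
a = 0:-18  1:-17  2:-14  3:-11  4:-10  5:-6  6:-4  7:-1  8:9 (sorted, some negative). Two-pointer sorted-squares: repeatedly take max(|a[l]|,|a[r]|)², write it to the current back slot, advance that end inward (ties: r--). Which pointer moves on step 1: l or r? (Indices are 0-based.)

l=0 r=8: |-18|>|9| out[8]=324, l++

l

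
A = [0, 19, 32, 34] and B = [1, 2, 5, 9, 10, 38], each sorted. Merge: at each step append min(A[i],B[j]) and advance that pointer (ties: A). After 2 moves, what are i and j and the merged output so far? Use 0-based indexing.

i=0 j=0: A[i]=0<=B[j]=1 take 0, i++
i=1 j=0: A[i]=19>B[j]=1 take 1, j++

i=1, j=1, merged so far=[0, 1]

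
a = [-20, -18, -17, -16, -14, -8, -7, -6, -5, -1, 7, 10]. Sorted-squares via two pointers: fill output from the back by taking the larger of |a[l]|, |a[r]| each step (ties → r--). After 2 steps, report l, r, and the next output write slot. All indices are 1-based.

l=3, r=12, next write slot=10

[1,12] |-20|>|10| out[12]=400 → l++
[2,12] |-18|>|10| out[11]=324 → l++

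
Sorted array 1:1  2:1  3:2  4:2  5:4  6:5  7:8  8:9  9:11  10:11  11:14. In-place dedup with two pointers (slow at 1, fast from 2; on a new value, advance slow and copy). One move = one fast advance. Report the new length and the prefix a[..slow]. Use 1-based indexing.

slow=1 fast=2: a[fast]=1=a[slow] dup, fast++
slow=1 fast=3: a[fast]=2≠a[slow]=1 write a[2]=2, slow++,fast++
slow=2 fast=4: a[fast]=2=a[slow] dup, fast++
slow=2 fast=5: a[fast]=4≠a[slow]=2 write a[3]=4, slow++,fast++
slow=3 fast=6: a[fast]=5≠a[slow]=4 write a[4]=5, slow++,fast++
slow=4 fast=7: a[fast]=8≠a[slow]=5 write a[5]=8, slow++,fast++
slow=5 fast=8: a[fast]=9≠a[slow]=8 write a[6]=9, slow++,fast++
slow=6 fast=9: a[fast]=11≠a[slow]=9 write a[7]=11, slow++,fast++
slow=7 fast=10: a[fast]=11=a[slow] dup, fast++
slow=7 fast=11: a[fast]=14≠a[slow]=11 write a[8]=14, slow++,fast++

length 8; prefix = [1, 2, 4, 5, 8, 9, 11, 14]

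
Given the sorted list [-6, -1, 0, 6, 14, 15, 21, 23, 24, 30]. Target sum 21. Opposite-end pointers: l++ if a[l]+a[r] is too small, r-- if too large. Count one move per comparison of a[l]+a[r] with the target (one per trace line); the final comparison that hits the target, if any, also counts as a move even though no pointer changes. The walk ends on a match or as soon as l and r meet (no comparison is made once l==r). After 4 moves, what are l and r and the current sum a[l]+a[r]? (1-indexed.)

l=1 r=10: -6+30=24 >21, r--
l=1 r=9: -6+24=18 <21, l++
l=2 r=9: -1+24=23 >21, r--
l=2 r=8: -1+23=22 >21, r--

l=2, r=7, sum=20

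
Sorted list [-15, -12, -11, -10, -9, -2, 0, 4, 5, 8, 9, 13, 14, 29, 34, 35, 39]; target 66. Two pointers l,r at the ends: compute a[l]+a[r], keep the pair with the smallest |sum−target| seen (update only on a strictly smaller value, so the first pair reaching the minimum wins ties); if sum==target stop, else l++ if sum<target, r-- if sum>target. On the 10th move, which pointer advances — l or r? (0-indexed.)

[0,16] -15+39=24 d=42 * → l++
[1,16] -12+39=27 d=39 * → l++
[2,16] -11+39=28 d=38 * → l++
[3,16] -10+39=29 d=37 * → l++
[4,16] -9+39=30 d=36 * → l++
[5,16] -2+39=37 d=29 * → l++
[6,16] 0+39=39 d=27 * → l++
[7,16] 4+39=43 d=23 * → l++
[8,16] 5+39=44 d=22 * → l++
[9,16] 8+39=47 d=19 * → l++

l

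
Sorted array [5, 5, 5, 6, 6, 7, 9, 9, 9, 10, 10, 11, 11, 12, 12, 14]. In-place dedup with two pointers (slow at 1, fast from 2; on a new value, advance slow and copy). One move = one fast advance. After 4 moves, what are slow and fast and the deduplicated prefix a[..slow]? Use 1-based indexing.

slow=1 fast=2: a[fast]=5=a[slow] dup, fast++
slow=1 fast=3: a[fast]=5=a[slow] dup, fast++
slow=1 fast=4: a[fast]=6≠a[slow]=5 write a[2]=6, slow++,fast++
slow=2 fast=5: a[fast]=6=a[slow] dup, fast++

slow=2, fast=6, prefix=[5, 6]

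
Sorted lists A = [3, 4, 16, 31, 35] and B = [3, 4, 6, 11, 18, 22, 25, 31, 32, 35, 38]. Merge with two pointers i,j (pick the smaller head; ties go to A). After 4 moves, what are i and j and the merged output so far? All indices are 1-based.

[i=1,j=1] A[i]=3<=B[j]=3 take 3 → i++
[i=2,j=1] A[i]=4>B[j]=3 take 3 → j++
[i=2,j=2] A[i]=4<=B[j]=4 take 4 → i++
[i=3,j=2] A[i]=16>B[j]=4 take 4 → j++

i=3, j=3, merged so far=[3, 3, 4, 4]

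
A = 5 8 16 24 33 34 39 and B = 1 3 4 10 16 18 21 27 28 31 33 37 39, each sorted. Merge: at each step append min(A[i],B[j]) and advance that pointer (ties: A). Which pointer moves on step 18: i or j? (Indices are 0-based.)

i=0 j=0: A[i]=5>B[j]=1 take 1, j++
i=0 j=1: A[i]=5>B[j]=3 take 3, j++
i=0 j=2: A[i]=5>B[j]=4 take 4, j++
i=0 j=3: A[i]=5<=B[j]=10 take 5, i++
i=1 j=3: A[i]=8<=B[j]=10 take 8, i++
i=2 j=3: A[i]=16>B[j]=10 take 10, j++
i=2 j=4: A[i]=16<=B[j]=16 take 16, i++
i=3 j=4: A[i]=24>B[j]=16 take 16, j++
i=3 j=5: A[i]=24>B[j]=18 take 18, j++
i=3 j=6: A[i]=24>B[j]=21 take 21, j++
i=3 j=7: A[i]=24<=B[j]=27 take 24, i++
i=4 j=7: A[i]=33>B[j]=27 take 27, j++
i=4 j=8: A[i]=33>B[j]=28 take 28, j++
i=4 j=9: A[i]=33>B[j]=31 take 31, j++
i=4 j=10: A[i]=33<=B[j]=33 take 33, i++
i=5 j=10: A[i]=34>B[j]=33 take 33, j++
i=5 j=11: A[i]=34<=B[j]=37 take 34, i++
i=6 j=11: A[i]=39>B[j]=37 take 37, j++

j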